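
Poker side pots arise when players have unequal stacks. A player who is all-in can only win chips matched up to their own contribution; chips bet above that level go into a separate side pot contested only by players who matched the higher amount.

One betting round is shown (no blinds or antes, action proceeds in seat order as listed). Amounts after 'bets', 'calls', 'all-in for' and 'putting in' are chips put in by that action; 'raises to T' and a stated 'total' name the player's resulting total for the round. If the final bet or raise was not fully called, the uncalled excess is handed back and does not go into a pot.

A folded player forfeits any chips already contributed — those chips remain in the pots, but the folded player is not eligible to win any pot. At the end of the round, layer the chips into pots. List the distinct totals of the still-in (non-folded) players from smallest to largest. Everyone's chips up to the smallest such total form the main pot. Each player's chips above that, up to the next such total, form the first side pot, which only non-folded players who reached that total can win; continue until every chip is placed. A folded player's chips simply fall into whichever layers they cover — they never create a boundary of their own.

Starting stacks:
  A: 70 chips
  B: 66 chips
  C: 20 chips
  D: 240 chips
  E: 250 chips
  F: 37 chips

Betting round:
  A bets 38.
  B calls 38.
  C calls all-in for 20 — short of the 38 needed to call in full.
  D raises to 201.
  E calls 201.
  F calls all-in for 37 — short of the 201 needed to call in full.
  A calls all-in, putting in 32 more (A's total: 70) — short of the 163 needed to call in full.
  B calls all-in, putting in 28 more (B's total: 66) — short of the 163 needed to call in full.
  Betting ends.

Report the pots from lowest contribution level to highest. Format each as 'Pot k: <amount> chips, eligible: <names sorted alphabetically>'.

Pot 1: 120 chips, eligible: A, B, C, D, E, F
Pot 2: 85 chips, eligible: A, B, D, E, F
Pot 3: 116 chips, eligible: A, B, D, E
Pot 4: 12 chips, eligible: A, D, E
Pot 5: 262 chips, eligible: D, E

Derivation:
Contributions: A=70, B=66, C=20, D=201, E=201, F=37
Pot levels (distinct totals of non-folded players): 20, 37, 66, 70, 201
Layer 1-20: 20 each from A, B, C, D, E, F = 20*6 = 120 chips; eligible A, B, C, D, E, F
Layer 21-37: 17 each from A, B, D, E, F = 17*5 = 85 chips; eligible A, B, D, E, F
Layer 38-66: 29 each from A, B, D, E = 29*4 = 116 chips; eligible A, B, D, E
Layer 67-70: 4 each from A, D, E = 4*3 = 12 chips; eligible A, D, E
Layer 71-201: 131 each from D, E = 131*2 = 262 chips; eligible D, E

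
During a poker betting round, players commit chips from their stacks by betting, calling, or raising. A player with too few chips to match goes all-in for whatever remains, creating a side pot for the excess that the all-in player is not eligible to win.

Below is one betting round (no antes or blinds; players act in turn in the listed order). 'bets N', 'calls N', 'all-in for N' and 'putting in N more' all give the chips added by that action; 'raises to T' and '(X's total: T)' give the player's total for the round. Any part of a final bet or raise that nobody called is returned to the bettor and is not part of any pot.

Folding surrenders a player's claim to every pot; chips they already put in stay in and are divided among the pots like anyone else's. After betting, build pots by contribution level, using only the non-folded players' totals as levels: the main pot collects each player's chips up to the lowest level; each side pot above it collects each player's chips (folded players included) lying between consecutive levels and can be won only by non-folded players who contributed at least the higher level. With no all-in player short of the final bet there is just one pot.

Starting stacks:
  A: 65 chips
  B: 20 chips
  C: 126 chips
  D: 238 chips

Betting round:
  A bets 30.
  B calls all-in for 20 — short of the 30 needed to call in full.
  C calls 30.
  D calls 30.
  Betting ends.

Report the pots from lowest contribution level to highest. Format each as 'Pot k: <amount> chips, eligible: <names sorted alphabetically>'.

Contributions: A=30, B=20, C=30, D=30
Pot levels (distinct totals of non-folded players): 20, 30
Layer 1-20: 20 each from A, B, C, D = 20*4 = 80 chips; eligible A, B, C, D
Layer 21-30: 10 each from A, C, D = 10*3 = 30 chips; eligible A, C, D

Pot 1: 80 chips, eligible: A, B, C, D
Pot 2: 30 chips, eligible: A, C, D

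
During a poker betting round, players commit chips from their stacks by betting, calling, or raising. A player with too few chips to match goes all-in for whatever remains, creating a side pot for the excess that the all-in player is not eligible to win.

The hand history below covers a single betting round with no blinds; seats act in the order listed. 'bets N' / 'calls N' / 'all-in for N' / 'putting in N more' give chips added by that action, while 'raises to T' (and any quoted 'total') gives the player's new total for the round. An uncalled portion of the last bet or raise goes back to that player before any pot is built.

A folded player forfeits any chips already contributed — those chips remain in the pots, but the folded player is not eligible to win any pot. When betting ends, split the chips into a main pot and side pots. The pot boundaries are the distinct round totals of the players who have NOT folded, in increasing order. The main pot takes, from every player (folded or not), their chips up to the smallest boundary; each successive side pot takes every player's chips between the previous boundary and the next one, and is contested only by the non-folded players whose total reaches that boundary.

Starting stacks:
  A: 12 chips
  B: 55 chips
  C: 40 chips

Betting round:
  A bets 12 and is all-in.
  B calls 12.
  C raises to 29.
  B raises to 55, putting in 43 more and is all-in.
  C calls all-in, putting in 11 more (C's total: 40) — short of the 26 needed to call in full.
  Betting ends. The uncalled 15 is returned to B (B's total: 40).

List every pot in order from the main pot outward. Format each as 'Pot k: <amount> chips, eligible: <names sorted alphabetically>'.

Pot 1: 36 chips, eligible: A, B, C
Pot 2: 56 chips, eligible: B, C

Derivation:
Contributions (after 15 returned to B): A=12, B=40, C=40
Pot levels (distinct totals of non-folded players): 12, 40
Layer 1-12: 12 each from A, B, C = 12*3 = 36 chips; eligible A, B, C
Layer 13-40: 28 each from B, C = 28*2 = 56 chips; eligible B, C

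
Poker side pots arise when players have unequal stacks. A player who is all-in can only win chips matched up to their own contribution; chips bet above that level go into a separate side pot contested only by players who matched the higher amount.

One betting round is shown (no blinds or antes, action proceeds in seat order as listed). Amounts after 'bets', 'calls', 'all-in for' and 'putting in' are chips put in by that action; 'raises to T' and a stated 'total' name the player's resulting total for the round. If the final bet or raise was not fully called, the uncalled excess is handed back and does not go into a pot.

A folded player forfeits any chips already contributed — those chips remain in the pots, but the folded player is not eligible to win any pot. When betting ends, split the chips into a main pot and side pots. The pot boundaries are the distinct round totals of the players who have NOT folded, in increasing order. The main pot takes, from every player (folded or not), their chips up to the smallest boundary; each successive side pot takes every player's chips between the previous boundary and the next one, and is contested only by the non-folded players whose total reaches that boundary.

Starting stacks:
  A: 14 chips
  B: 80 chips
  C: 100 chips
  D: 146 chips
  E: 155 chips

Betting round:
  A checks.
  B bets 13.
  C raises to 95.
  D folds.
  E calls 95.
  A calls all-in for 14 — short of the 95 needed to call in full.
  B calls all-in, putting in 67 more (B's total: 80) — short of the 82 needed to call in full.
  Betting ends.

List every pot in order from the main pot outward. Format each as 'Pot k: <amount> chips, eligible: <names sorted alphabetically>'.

Contributions: A=14, B=80, C=95, E=95
Folded: D
Pot levels (distinct totals of non-folded players): 14, 80, 95
Layer 1-14: 14 each from A, B, C, E = 14*4 = 56 chips; eligible A, B, C, E
Layer 15-80: 66 each from B, C, E = 66*3 = 198 chips; eligible B, C, E
Layer 81-95: 15 each from C, E = 15*2 = 30 chips; eligible C, E

Pot 1: 56 chips, eligible: A, B, C, E
Pot 2: 198 chips, eligible: B, C, E
Pot 3: 30 chips, eligible: C, E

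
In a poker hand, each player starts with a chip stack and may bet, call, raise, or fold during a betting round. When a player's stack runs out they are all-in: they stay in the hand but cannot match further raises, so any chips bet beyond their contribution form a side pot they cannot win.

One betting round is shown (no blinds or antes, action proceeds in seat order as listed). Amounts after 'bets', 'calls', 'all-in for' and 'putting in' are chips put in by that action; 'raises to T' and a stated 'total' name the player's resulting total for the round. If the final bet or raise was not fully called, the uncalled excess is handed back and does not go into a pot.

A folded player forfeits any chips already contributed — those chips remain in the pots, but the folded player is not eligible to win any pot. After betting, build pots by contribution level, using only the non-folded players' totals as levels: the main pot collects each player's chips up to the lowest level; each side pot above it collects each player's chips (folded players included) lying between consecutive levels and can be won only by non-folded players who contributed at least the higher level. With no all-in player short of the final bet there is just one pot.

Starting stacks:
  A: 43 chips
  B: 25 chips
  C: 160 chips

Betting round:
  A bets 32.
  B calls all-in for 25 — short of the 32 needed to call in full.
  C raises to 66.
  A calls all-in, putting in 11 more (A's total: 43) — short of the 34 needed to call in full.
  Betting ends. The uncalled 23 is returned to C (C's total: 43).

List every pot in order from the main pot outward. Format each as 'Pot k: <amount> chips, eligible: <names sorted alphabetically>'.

Contributions (after 23 returned to C): A=43, B=25, C=43
Pot levels (distinct totals of non-folded players): 25, 43
Layer 1-25: 25 each from A, B, C = 25*3 = 75 chips; eligible A, B, C
Layer 26-43: 18 each from A, C = 18*2 = 36 chips; eligible A, C

Pot 1: 75 chips, eligible: A, B, C
Pot 2: 36 chips, eligible: A, C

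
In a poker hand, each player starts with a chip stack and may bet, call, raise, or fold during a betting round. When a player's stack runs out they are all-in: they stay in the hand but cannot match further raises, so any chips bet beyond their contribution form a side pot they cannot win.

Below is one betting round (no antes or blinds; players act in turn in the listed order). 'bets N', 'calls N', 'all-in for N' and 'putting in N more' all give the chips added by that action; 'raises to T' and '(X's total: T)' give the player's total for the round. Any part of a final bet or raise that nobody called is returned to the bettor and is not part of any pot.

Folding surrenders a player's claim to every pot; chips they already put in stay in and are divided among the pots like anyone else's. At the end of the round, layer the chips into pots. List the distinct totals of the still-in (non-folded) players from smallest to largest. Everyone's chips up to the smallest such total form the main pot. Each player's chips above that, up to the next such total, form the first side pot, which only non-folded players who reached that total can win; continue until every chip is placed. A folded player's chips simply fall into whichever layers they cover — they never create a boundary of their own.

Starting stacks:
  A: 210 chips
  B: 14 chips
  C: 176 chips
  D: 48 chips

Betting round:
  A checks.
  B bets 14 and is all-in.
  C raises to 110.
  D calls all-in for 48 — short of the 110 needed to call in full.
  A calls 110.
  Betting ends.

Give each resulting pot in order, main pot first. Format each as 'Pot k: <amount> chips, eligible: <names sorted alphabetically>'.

Contributions: A=110, B=14, C=110, D=48
Pot levels (distinct totals of non-folded players): 14, 48, 110
Layer 1-14: 14 each from A, B, C, D = 14*4 = 56 chips; eligible A, B, C, D
Layer 15-48: 34 each from A, C, D = 34*3 = 102 chips; eligible A, C, D
Layer 49-110: 62 each from A, C = 62*2 = 124 chips; eligible A, C

Pot 1: 56 chips, eligible: A, B, C, D
Pot 2: 102 chips, eligible: A, C, D
Pot 3: 124 chips, eligible: A, C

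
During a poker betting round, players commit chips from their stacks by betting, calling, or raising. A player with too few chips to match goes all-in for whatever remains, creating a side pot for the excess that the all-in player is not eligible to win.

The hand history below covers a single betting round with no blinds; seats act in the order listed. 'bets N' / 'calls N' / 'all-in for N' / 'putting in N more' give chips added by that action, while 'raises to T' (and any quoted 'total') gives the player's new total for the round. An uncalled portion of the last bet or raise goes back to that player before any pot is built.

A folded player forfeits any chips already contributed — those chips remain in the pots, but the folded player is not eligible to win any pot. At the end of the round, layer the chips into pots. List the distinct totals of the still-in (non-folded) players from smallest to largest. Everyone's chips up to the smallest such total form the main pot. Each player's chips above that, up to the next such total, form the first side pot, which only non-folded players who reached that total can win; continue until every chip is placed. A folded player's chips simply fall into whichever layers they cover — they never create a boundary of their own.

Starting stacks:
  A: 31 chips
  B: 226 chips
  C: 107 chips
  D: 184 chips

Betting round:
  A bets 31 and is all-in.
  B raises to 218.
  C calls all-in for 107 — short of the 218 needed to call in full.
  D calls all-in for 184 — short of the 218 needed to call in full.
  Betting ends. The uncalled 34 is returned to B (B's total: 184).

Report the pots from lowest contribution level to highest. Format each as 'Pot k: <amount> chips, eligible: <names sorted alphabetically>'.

Pot 1: 124 chips, eligible: A, B, C, D
Pot 2: 228 chips, eligible: B, C, D
Pot 3: 154 chips, eligible: B, D

Derivation:
Contributions (after 34 returned to B): A=31, B=184, C=107, D=184
Pot levels (distinct totals of non-folded players): 31, 107, 184
Layer 1-31: 31 each from A, B, C, D = 31*4 = 124 chips; eligible A, B, C, D
Layer 32-107: 76 each from B, C, D = 76*3 = 228 chips; eligible B, C, D
Layer 108-184: 77 each from B, D = 77*2 = 154 chips; eligible B, D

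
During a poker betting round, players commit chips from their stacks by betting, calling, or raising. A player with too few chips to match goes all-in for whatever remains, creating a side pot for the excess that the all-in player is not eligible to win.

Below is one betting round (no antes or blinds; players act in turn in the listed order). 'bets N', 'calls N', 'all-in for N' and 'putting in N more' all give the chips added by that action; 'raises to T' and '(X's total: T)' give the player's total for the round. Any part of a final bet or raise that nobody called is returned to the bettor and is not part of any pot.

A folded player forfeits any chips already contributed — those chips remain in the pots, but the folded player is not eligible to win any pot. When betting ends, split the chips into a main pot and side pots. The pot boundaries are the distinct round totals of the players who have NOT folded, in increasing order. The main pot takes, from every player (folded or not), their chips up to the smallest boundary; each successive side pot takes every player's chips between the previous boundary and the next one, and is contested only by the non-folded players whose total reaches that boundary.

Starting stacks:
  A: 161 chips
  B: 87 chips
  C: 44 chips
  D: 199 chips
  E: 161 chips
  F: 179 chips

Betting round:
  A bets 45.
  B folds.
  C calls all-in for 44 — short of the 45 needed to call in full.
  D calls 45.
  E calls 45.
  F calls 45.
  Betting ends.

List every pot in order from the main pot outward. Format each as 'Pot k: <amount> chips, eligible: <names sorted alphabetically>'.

Contributions: A=45, C=44, D=45, E=45, F=45
Folded: B
Pot levels (distinct totals of non-folded players): 44, 45
Layer 1-44: 44 each from A, C, D, E, F = 44*5 = 220 chips; eligible A, C, D, E, F
Layer 45-45: 1 each from A, D, E, F = 1*4 = 4 chips; eligible A, D, E, F

Pot 1: 220 chips, eligible: A, C, D, E, F
Pot 2: 4 chips, eligible: A, D, E, F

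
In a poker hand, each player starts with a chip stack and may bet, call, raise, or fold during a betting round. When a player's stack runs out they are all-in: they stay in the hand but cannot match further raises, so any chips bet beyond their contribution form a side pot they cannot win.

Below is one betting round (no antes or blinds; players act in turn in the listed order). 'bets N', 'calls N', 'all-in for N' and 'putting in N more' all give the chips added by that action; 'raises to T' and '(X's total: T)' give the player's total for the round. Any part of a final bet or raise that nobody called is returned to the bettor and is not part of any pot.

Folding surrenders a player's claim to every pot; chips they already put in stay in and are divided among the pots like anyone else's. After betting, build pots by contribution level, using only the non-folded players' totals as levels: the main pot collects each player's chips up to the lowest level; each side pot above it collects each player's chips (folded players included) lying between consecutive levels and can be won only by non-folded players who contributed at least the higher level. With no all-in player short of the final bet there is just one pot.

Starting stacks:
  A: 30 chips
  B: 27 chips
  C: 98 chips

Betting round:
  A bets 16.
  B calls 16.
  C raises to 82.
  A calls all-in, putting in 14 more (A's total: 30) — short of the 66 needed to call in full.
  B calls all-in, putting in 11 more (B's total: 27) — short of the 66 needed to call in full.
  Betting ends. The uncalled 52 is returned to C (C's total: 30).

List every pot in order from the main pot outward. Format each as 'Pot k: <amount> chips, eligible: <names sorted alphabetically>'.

Pot 1: 81 chips, eligible: A, B, C
Pot 2: 6 chips, eligible: A, C

Derivation:
Contributions (after 52 returned to C): A=30, B=27, C=30
Pot levels (distinct totals of non-folded players): 27, 30
Layer 1-27: 27 each from A, B, C = 27*3 = 81 chips; eligible A, B, C
Layer 28-30: 3 each from A, C = 3*2 = 6 chips; eligible A, C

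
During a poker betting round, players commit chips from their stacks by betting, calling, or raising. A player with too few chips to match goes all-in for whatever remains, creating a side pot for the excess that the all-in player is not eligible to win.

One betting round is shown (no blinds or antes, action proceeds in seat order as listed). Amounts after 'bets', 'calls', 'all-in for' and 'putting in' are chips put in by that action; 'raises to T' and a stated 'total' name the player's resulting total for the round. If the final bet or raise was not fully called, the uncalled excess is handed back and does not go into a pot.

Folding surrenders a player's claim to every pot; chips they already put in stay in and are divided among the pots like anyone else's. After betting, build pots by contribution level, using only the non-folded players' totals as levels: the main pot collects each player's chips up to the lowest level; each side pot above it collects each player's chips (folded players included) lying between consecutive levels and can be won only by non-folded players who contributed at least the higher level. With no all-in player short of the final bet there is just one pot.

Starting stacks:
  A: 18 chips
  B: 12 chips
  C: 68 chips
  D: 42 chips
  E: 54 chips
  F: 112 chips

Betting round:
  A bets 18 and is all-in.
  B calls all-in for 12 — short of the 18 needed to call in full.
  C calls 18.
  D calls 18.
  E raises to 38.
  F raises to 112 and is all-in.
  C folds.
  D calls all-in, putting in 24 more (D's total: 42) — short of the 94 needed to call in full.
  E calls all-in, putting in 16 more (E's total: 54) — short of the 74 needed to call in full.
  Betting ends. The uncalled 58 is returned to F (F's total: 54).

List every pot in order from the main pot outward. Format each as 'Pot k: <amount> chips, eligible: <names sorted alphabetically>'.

Contributions (after 58 returned to F): A=18, B=12, C=18, D=42, E=54, F=54
Folded: C
Pot levels (distinct totals of non-folded players): 12, 18, 42, 54
Layer 1-12: 12 each from A, B, C, D, E, F = 12*6 = 72 chips; eligible A, B, D, E, F
Layer 13-18: 6 each from A, C, D, E, F = 6*5 = 30 chips; eligible A, D, E, F
Layer 19-42: 24 each from D, E, F = 24*3 = 72 chips; eligible D, E, F
Layer 43-54: 12 each from E, F = 12*2 = 24 chips; eligible E, F

Pot 1: 72 chips, eligible: A, B, D, E, F
Pot 2: 30 chips, eligible: A, D, E, F
Pot 3: 72 chips, eligible: D, E, F
Pot 4: 24 chips, eligible: E, F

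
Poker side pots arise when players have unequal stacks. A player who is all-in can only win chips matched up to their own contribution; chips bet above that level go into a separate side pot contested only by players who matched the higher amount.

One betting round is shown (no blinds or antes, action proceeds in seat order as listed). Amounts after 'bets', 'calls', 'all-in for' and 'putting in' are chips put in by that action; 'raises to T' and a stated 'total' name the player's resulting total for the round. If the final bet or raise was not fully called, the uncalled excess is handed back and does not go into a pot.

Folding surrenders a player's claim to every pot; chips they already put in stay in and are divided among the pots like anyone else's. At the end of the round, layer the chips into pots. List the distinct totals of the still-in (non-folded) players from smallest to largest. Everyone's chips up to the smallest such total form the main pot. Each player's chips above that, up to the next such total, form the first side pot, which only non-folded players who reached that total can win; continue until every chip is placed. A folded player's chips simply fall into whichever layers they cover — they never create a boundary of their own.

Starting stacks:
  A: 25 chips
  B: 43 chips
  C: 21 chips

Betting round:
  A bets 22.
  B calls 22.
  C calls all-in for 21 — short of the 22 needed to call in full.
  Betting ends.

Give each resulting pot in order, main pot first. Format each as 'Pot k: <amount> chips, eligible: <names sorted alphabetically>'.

Contributions: A=22, B=22, C=21
Pot levels (distinct totals of non-folded players): 21, 22
Layer 1-21: 21 each from A, B, C = 21*3 = 63 chips; eligible A, B, C
Layer 22-22: 1 each from A, B = 1*2 = 2 chips; eligible A, B

Pot 1: 63 chips, eligible: A, B, C
Pot 2: 2 chips, eligible: A, B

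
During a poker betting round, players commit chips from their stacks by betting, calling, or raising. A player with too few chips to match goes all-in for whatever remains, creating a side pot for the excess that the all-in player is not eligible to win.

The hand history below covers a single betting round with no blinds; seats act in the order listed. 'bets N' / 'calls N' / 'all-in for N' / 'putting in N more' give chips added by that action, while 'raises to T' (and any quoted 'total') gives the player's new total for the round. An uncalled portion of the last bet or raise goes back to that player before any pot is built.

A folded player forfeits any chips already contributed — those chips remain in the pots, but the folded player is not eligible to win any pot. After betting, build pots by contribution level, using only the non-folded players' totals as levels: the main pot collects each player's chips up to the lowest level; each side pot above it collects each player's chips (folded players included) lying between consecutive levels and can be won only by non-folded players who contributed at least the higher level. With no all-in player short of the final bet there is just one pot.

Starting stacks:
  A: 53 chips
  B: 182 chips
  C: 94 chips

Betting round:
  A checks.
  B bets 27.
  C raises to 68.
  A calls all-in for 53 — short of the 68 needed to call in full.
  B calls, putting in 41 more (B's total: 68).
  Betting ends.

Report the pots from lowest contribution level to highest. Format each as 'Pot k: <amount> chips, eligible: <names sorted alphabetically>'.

Contributions: A=53, B=68, C=68
Pot levels (distinct totals of non-folded players): 53, 68
Layer 1-53: 53 each from A, B, C = 53*3 = 159 chips; eligible A, B, C
Layer 54-68: 15 each from B, C = 15*2 = 30 chips; eligible B, C

Pot 1: 159 chips, eligible: A, B, C
Pot 2: 30 chips, eligible: B, C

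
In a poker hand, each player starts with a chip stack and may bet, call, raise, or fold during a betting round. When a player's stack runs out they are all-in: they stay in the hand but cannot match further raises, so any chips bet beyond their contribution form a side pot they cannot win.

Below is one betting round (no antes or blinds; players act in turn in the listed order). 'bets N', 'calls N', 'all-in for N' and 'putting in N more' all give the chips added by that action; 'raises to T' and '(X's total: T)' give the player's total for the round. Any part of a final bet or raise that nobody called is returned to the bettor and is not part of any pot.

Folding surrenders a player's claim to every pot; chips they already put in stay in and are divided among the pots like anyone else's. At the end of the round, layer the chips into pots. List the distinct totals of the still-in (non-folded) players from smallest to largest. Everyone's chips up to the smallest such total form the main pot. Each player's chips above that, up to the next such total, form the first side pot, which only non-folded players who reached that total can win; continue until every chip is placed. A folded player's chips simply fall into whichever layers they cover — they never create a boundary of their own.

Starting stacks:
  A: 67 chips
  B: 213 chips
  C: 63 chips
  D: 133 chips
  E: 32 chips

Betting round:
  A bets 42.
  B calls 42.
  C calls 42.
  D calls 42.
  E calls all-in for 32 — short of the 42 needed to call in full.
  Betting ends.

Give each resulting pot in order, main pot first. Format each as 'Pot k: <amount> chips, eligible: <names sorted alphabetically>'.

Contributions: A=42, B=42, C=42, D=42, E=32
Pot levels (distinct totals of non-folded players): 32, 42
Layer 1-32: 32 each from A, B, C, D, E = 32*5 = 160 chips; eligible A, B, C, D, E
Layer 33-42: 10 each from A, B, C, D = 10*4 = 40 chips; eligible A, B, C, D

Pot 1: 160 chips, eligible: A, B, C, D, E
Pot 2: 40 chips, eligible: A, B, C, D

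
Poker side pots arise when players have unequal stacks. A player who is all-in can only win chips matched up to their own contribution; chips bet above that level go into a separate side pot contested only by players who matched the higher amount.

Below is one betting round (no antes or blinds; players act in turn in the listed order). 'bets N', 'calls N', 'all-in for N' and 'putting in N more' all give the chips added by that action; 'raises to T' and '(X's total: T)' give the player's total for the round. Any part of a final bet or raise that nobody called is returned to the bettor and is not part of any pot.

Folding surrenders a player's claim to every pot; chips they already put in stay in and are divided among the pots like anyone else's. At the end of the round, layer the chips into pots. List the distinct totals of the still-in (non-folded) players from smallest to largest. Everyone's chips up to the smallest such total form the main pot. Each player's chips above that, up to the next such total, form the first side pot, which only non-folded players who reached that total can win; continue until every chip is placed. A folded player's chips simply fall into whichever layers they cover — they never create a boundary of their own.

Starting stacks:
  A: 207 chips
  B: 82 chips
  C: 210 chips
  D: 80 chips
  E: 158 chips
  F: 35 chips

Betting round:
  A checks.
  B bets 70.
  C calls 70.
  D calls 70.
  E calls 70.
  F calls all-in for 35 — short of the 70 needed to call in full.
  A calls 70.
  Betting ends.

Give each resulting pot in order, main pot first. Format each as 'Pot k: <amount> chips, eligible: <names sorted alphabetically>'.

Pot 1: 210 chips, eligible: A, B, C, D, E, F
Pot 2: 175 chips, eligible: A, B, C, D, E

Derivation:
Contributions: A=70, B=70, C=70, D=70, E=70, F=35
Pot levels (distinct totals of non-folded players): 35, 70
Layer 1-35: 35 each from A, B, C, D, E, F = 35*6 = 210 chips; eligible A, B, C, D, E, F
Layer 36-70: 35 each from A, B, C, D, E = 35*5 = 175 chips; eligible A, B, C, D, E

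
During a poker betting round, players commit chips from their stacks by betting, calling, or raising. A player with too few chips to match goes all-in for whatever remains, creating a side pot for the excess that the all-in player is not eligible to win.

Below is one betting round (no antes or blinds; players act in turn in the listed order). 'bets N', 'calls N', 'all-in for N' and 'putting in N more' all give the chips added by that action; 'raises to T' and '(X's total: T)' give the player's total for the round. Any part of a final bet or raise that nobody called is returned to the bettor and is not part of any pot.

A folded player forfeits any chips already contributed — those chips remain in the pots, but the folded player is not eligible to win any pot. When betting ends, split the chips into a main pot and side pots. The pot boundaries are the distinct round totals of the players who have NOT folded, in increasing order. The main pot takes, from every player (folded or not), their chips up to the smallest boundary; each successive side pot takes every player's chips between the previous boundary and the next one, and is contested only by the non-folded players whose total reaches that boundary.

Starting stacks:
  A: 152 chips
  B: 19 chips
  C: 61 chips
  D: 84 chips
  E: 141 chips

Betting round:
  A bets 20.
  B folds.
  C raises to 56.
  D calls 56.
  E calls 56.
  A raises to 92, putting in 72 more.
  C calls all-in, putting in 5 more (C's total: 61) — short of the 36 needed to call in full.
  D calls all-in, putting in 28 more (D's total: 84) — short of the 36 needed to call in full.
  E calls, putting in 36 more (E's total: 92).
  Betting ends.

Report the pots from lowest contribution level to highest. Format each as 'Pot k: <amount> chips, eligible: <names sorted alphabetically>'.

Pot 1: 244 chips, eligible: A, C, D, E
Pot 2: 69 chips, eligible: A, D, E
Pot 3: 16 chips, eligible: A, E

Derivation:
Contributions: A=92, C=61, D=84, E=92
Folded: B
Pot levels (distinct totals of non-folded players): 61, 84, 92
Layer 1-61: 61 each from A, C, D, E = 61*4 = 244 chips; eligible A, C, D, E
Layer 62-84: 23 each from A, D, E = 23*3 = 69 chips; eligible A, D, E
Layer 85-92: 8 each from A, E = 8*2 = 16 chips; eligible A, E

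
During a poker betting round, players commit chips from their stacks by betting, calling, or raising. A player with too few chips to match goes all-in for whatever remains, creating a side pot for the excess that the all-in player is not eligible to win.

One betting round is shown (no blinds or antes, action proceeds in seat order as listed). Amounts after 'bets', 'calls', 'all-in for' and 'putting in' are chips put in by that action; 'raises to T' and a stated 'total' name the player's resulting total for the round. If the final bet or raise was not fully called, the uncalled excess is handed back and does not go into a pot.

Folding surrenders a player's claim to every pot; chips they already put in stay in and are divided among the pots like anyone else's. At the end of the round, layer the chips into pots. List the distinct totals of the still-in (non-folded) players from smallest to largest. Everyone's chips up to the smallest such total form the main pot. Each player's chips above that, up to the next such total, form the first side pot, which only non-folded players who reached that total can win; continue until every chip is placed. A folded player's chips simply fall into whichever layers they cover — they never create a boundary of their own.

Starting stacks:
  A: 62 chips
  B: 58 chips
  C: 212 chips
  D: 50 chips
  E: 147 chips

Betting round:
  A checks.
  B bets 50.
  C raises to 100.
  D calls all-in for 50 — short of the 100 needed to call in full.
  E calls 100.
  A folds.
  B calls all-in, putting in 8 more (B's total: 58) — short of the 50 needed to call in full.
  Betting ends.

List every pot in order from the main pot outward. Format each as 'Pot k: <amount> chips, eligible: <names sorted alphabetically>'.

Pot 1: 200 chips, eligible: B, C, D, E
Pot 2: 24 chips, eligible: B, C, E
Pot 3: 84 chips, eligible: C, E

Derivation:
Contributions: B=58, C=100, D=50, E=100
Folded: A
Pot levels (distinct totals of non-folded players): 50, 58, 100
Layer 1-50: 50 each from B, C, D, E = 50*4 = 200 chips; eligible B, C, D, E
Layer 51-58: 8 each from B, C, E = 8*3 = 24 chips; eligible B, C, E
Layer 59-100: 42 each from C, E = 42*2 = 84 chips; eligible C, E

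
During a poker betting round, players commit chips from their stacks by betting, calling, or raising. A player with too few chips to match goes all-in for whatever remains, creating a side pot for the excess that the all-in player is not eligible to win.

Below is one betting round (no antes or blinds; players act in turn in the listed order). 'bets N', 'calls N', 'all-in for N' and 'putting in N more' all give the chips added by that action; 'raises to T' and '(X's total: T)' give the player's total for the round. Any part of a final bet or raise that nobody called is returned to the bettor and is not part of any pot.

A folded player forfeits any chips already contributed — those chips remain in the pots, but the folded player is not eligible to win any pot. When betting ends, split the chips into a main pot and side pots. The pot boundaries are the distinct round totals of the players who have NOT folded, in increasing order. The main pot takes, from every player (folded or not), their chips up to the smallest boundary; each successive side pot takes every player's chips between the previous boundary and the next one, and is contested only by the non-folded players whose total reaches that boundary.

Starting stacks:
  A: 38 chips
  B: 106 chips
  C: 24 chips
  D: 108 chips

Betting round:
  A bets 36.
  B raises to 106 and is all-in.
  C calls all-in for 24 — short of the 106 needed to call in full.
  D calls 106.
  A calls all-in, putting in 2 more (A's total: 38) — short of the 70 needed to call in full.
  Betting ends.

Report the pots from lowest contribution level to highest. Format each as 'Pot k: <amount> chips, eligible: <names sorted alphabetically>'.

Contributions: A=38, B=106, C=24, D=106
Pot levels (distinct totals of non-folded players): 24, 38, 106
Layer 1-24: 24 each from A, B, C, D = 24*4 = 96 chips; eligible A, B, C, D
Layer 25-38: 14 each from A, B, D = 14*3 = 42 chips; eligible A, B, D
Layer 39-106: 68 each from B, D = 68*2 = 136 chips; eligible B, D

Pot 1: 96 chips, eligible: A, B, C, D
Pot 2: 42 chips, eligible: A, B, D
Pot 3: 136 chips, eligible: B, D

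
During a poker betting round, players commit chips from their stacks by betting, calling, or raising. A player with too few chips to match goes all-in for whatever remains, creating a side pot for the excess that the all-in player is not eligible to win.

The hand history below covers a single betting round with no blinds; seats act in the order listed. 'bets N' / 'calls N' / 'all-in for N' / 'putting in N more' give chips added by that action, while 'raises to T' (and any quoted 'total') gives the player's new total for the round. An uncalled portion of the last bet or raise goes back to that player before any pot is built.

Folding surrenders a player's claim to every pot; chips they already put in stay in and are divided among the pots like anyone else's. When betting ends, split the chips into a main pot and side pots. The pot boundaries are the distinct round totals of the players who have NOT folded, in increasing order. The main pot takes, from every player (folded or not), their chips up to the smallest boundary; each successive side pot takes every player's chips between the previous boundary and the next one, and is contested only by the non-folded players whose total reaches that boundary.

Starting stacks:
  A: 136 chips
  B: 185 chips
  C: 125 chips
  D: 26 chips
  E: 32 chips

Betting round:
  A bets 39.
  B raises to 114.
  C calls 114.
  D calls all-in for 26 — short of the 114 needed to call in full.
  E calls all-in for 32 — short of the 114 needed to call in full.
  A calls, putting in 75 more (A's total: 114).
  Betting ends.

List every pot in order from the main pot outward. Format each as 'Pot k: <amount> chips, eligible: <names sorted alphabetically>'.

Contributions: A=114, B=114, C=114, D=26, E=32
Pot levels (distinct totals of non-folded players): 26, 32, 114
Layer 1-26: 26 each from A, B, C, D, E = 26*5 = 130 chips; eligible A, B, C, D, E
Layer 27-32: 6 each from A, B, C, E = 6*4 = 24 chips; eligible A, B, C, E
Layer 33-114: 82 each from A, B, C = 82*3 = 246 chips; eligible A, B, C

Pot 1: 130 chips, eligible: A, B, C, D, E
Pot 2: 24 chips, eligible: A, B, C, E
Pot 3: 246 chips, eligible: A, B, C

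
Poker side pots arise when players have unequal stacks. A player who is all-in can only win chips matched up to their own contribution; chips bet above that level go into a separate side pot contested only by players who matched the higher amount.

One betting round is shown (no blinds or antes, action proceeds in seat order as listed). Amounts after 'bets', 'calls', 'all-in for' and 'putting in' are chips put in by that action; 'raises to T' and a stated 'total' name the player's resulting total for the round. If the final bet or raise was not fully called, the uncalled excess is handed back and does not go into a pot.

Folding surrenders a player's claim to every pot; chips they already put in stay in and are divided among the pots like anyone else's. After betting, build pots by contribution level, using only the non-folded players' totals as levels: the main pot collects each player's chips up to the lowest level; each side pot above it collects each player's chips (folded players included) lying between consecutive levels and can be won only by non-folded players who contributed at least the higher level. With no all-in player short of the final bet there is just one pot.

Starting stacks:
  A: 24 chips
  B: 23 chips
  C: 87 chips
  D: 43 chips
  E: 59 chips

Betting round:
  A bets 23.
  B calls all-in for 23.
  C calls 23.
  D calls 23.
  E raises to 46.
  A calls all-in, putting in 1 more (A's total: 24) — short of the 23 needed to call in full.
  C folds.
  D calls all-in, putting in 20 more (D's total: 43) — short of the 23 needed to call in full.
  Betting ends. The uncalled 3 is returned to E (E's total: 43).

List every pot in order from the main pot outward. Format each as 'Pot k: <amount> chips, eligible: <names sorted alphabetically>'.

Contributions (after 3 returned to E): A=24, B=23, C=23, D=43, E=43
Folded: C
Pot levels (distinct totals of non-folded players): 23, 24, 43
Layer 1-23: 23 each from A, B, C, D, E = 23*5 = 115 chips; eligible A, B, D, E
Layer 24-24: 1 each from A, D, E = 1*3 = 3 chips; eligible A, D, E
Layer 25-43: 19 each from D, E = 19*2 = 38 chips; eligible D, E

Pot 1: 115 chips, eligible: A, B, D, E
Pot 2: 3 chips, eligible: A, D, E
Pot 3: 38 chips, eligible: D, E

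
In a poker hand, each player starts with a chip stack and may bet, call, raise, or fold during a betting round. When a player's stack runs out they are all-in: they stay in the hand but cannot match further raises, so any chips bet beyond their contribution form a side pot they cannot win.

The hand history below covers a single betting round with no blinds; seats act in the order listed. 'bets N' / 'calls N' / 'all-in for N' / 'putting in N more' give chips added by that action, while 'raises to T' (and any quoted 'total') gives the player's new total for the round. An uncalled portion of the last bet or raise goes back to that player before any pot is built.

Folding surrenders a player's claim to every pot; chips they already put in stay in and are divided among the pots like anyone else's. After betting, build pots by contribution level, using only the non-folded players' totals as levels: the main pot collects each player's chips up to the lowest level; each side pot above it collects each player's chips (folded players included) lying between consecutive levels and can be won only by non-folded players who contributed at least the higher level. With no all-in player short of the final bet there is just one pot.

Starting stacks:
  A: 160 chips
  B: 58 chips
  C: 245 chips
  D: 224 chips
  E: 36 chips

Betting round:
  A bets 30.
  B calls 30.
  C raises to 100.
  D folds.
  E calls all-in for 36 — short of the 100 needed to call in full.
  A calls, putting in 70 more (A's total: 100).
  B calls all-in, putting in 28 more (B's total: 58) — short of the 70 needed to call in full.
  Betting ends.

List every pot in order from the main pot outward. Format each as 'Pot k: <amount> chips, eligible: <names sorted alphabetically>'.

Contributions: A=100, B=58, C=100, E=36
Folded: D
Pot levels (distinct totals of non-folded players): 36, 58, 100
Layer 1-36: 36 each from A, B, C, E = 36*4 = 144 chips; eligible A, B, C, E
Layer 37-58: 22 each from A, B, C = 22*3 = 66 chips; eligible A, B, C
Layer 59-100: 42 each from A, C = 42*2 = 84 chips; eligible A, C

Pot 1: 144 chips, eligible: A, B, C, E
Pot 2: 66 chips, eligible: A, B, C
Pot 3: 84 chips, eligible: A, C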